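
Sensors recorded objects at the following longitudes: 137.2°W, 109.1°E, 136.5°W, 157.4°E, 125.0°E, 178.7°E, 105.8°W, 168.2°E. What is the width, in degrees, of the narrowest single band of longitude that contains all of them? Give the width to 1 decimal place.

Sort the longitudes: -137.2°, -136.5°, -105.8°, +109.1°, +125.0°, +157.4°, +168.2°, +178.7°.
Eastward gaps between consecutive values (wrapping around): 0.7°, 30.7°, 214.9°, 15.9°, 32.4°, 10.8°, 10.5°, 44.1°.
Largest gap = 214.9° ⇒ minimal covering band is its complement: 360° − 214.9° = 145.1°.
Band runs from +109.1° eastward to -105.8°, crossing the antimeridian.

145.1°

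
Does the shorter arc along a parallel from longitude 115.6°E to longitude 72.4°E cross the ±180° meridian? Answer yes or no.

Signed shortest Δλ = ((72.4 − 115.6 + 180) mod 360) − 180 = -43.2°.
Going west by 43.2° from +115.6° reaches +72.4° without touching 180°.

No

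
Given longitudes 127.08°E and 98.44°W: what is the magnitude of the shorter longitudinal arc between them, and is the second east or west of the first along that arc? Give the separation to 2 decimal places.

Raw difference: -98.44 − 127.08 = -225.52°.
Normalise into (−180°, 180°]: -225.52° + 360° = 134.48°.
Positive ⇒ the second point lies to the east; separation 134.48°.

134.48° east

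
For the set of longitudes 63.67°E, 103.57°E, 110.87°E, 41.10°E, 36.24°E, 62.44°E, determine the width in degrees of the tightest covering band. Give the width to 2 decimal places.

Sort the longitudes: +36.24°, +41.10°, +62.44°, +63.67°, +103.57°, +110.87°.
Eastward gaps between consecutive values (wrapping around): 4.86°, 21.34°, 1.23°, 39.90°, 7.30°, 285.37°.
Largest gap = 285.37° ⇒ minimal covering band is its complement: 360° − 285.37° = 74.63°.
Band runs from +36.24° eastward to +110.87°.

74.63°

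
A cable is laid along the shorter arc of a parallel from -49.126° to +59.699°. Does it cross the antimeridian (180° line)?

Signed shortest Δλ = ((59.699 − -49.126 + 180) mod 360) − 180 = 108.825°.
Going east by 108.825° from -49.126° reaches +59.699° without touching 180°.

No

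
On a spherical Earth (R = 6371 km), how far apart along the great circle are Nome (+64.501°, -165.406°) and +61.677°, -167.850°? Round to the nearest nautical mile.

182 nmi

Δλ = -167.850 − -165.406 = -2.444°.
Δφ = 61.677 − 64.501 = -2.824°.
a = sin²(Δφ/2) + cos φ₁ · cos φ₂ · sin²(Δλ/2) = 0.000700.
c = 2·atan2(√a, √(1−a)) = 0.05292 rad → d = 6371·c ≈ 337.18 km ≈ 182.07 nmi.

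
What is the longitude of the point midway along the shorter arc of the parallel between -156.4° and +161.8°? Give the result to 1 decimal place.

Signed shortest Δλ from -156.4° to +161.8° is -41.8°.
Midpoint longitude = -156.4° + (-41.8°)/2 = -156.4° − 20.9° = -177.3°.
(The naïve average (-156.4 + +161.8)/2 = 2.7° is on the wrong side of the globe.)

-177.3°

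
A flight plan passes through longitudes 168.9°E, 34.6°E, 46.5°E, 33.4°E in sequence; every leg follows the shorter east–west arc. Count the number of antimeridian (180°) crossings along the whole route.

Leg 1: +168.9° → +34.6°, shortest Δλ = -134.3° (west) — does not cross 180°.
Leg 2: +34.6° → +46.5°, shortest Δλ = 11.9° (east) — does not cross 180°.
Leg 3: +46.5° → +33.4°, shortest Δλ = -13.1° (west) — does not cross 180°.
Total crossings: 0.

0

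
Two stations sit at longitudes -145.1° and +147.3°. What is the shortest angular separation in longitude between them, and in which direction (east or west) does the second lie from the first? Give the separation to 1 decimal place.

Raw difference: 147.3 − -145.1 = 292.4°.
Normalise into (−180°, 180°]: 292.4° − 360° = -67.6°.
Negative ⇒ the second point lies to the west; separation 67.6°.

67.6° west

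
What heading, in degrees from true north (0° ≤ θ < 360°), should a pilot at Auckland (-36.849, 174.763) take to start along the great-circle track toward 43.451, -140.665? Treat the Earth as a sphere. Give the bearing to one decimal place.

Δλ = -140.665 − 174.763 = -315.428°; wrapped into (−180°, 180°]: 44.572°.
θ = atan2( sin Δλ · cos φ₂ , cos φ₁ · sin φ₂ − sin φ₁ · cos φ₂ · cos Δλ )
  = atan2(0.50948, 0.86048) = 30.630° → normalised to [0°, 360°): 30.630°.

30.6°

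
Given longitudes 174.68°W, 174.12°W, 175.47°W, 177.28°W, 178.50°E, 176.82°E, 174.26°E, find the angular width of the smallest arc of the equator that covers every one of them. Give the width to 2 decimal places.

11.62°

Sort the longitudes: -177.28°, -175.47°, -174.68°, -174.12°, +174.26°, +176.82°, +178.50°.
Eastward gaps between consecutive values (wrapping around): 1.81°, 0.79°, 0.56°, 348.38°, 2.56°, 1.68°, 4.22°.
Largest gap = 348.38° ⇒ minimal covering band is its complement: 360° − 348.38° = 11.62°.
Band runs from +174.26° eastward to -174.12°, crossing the antimeridian.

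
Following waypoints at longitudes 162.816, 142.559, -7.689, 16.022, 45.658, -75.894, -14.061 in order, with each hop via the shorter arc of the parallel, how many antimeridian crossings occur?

Leg 1: +162.816° → +142.559°, shortest Δλ = -20.257° (west) — does not cross 180°.
Leg 2: +142.559° → -7.689°, shortest Δλ = -150.248° (west) — does not cross 180°.
Leg 3: -7.689° → +16.022°, shortest Δλ = 23.711° (east) — does not cross 180°.
Leg 4: +16.022° → +45.658°, shortest Δλ = 29.636° (east) — does not cross 180°.
Leg 5: +45.658° → -75.894°, shortest Δλ = -121.552° (west) — does not cross 180°.
Leg 6: -75.894° → -14.061°, shortest Δλ = 61.833° (east) — does not cross 180°.
Total crossings: 0.

0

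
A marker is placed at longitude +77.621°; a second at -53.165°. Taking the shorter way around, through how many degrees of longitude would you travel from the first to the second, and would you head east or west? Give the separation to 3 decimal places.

Raw difference: -53.165 − 77.621 = -130.786°.
Normalise into (−180°, 180°]: -130.786° stays -130.786°.
Negative ⇒ the second point lies to the west; separation 130.786°.

130.786° west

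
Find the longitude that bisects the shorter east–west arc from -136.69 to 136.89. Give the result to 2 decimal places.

-179.90°

Signed shortest Δλ from -136.69° to +136.89° is -86.42°.
Midpoint longitude = -136.69° + (-86.42°)/2 = -136.69° − 43.21° = -179.90°.
(The naïve average (-136.69 + +136.89)/2 = 0.1° is on the wrong side of the globe.)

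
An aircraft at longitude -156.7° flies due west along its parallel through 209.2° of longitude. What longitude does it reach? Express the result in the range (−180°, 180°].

Start at -156.7°; shift −209.2° → -365.9°.
-365.9° lies outside (−180°, 180°]; add 360° → -5.9°.

-5.9°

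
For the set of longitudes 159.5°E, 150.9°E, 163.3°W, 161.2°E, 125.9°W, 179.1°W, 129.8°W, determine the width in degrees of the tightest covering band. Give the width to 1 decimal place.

Sort the longitudes: -179.1°, -163.3°, -129.8°, -125.9°, +150.9°, +159.5°, +161.2°.
Eastward gaps between consecutive values (wrapping around): 15.8°, 33.5°, 3.9°, 276.8°, 8.6°, 1.7°, 19.7°.
Largest gap = 276.8° ⇒ minimal covering band is its complement: 360° − 276.8° = 83.2°.
Band runs from +150.9° eastward to -125.9°, crossing the antimeridian.

83.2°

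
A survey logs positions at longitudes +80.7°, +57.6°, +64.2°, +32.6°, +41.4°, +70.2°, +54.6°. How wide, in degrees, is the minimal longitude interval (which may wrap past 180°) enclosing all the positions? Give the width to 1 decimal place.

48.1°

Sort the longitudes: +32.6°, +41.4°, +54.6°, +57.6°, +64.2°, +70.2°, +80.7°.
Eastward gaps between consecutive values (wrapping around): 8.8°, 13.2°, 3.0°, 6.6°, 6.0°, 10.5°, 311.9°.
Largest gap = 311.9° ⇒ minimal covering band is its complement: 360° − 311.9° = 48.1°.
Band runs from +32.6° eastward to +80.7°.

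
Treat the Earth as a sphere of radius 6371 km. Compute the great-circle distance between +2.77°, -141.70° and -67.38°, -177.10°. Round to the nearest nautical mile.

4468 nmi

Δλ = -177.10 − -141.70 = -35.40°.
Δφ = -67.38 − 2.77 = -70.15°.
a = sin²(Δφ/2) + cos φ₁ · cos φ₂ · sin²(Δλ/2) = 0.365732.
c = 2·atan2(√a, √(1−a)) = 1.29892 rad → d = 6371·c ≈ 8275.44 km ≈ 4468.38 nmi.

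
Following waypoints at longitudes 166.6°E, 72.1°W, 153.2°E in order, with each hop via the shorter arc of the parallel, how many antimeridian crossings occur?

2

Leg 1: +166.6° → -72.1°, shortest Δλ = 121.3° (east) — crosses 180°.
Leg 2: -72.1° → +153.2°, shortest Δλ = -134.7° (west) — crosses 180°.
Total crossings: 2.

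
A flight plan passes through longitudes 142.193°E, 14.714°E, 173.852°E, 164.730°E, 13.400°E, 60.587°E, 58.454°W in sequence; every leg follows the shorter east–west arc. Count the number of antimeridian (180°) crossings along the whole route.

Leg 1: +142.193° → +14.714°, shortest Δλ = -127.479° (west) — does not cross 180°.
Leg 2: +14.714° → +173.852°, shortest Δλ = 159.138° (east) — does not cross 180°.
Leg 3: +173.852° → +164.730°, shortest Δλ = -9.122° (west) — does not cross 180°.
Leg 4: +164.730° → +13.400°, shortest Δλ = -151.33° (west) — does not cross 180°.
Leg 5: +13.400° → +60.587°, shortest Δλ = 47.187° (east) — does not cross 180°.
Leg 6: +60.587° → -58.454°, shortest Δλ = -119.041° (west) — does not cross 180°.
Total crossings: 0.

0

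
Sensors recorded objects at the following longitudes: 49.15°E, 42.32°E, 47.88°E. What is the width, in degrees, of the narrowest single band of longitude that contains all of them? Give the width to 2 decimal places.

6.83°

Sort the longitudes: +42.32°, +47.88°, +49.15°.
Eastward gaps between consecutive values (wrapping around): 5.56°, 1.27°, 353.17°.
Largest gap = 353.17° ⇒ minimal covering band is its complement: 360° − 353.17° = 6.83°.
Band runs from +42.32° eastward to +49.15°.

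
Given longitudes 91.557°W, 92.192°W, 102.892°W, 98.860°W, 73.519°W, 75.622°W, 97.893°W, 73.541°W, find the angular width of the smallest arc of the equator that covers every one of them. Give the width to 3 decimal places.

29.373°

Sort the longitudes: -102.892°, -98.860°, -97.893°, -92.192°, -91.557°, -75.622°, -73.541°, -73.519°.
Eastward gaps between consecutive values (wrapping around): 4.032°, 0.967°, 5.701°, 0.635°, 15.935°, 2.081°, 0.022°, 330.627°.
Largest gap = 330.627° ⇒ minimal covering band is its complement: 360° − 330.627° = 29.373°.
Band runs from -102.892° eastward to -73.519°.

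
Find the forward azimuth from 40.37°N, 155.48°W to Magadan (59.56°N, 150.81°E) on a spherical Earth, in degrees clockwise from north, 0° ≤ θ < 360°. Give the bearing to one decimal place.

318.6°

Δλ = 150.81 − -155.48 = 306.29°; wrapped into (−180°, 180°]: -53.71°.
θ = atan2( sin Δλ · cos φ₂ , cos φ₁ · sin φ₂ − sin φ₁ · cos φ₂ · cos Δλ )
  = atan2(-0.40836, 0.46263) = -41.435° → normalised to [0°, 360°): 318.565°.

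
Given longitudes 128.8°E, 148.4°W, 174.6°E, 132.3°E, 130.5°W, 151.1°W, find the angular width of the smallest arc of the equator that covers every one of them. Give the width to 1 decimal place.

100.7°

Sort the longitudes: -151.1°, -148.4°, -130.5°, +128.8°, +132.3°, +174.6°.
Eastward gaps between consecutive values (wrapping around): 2.7°, 17.9°, 259.3°, 3.5°, 42.3°, 34.3°.
Largest gap = 259.3° ⇒ minimal covering band is its complement: 360° − 259.3° = 100.7°.
Band runs from +128.8° eastward to -130.5°, crossing the antimeridian.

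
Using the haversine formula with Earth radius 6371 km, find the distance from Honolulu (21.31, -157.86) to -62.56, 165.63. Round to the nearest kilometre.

9864 km

Δλ = 165.63 − -157.86 = 323.49°; wrapped into (−180°, 180°]: -36.51°.
Δφ = -62.56 − 21.31 = -83.87°.
a = sin²(Δφ/2) + cos φ₁ · cos φ₂ · sin²(Δλ/2) = 0.488733.
c = 2·atan2(√a, √(1−a)) = 1.54826 rad → d = 6371·c ≈ 9863.97 km.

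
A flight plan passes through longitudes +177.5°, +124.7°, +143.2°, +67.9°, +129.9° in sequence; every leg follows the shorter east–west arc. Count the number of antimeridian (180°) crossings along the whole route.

Leg 1: +177.5° → +124.7°, shortest Δλ = -52.8° (west) — does not cross 180°.
Leg 2: +124.7° → +143.2°, shortest Δλ = 18.5° (east) — does not cross 180°.
Leg 3: +143.2° → +67.9°, shortest Δλ = -75.3° (west) — does not cross 180°.
Leg 4: +67.9° → +129.9°, shortest Δλ = 62.0° (east) — does not cross 180°.
Total crossings: 0.

0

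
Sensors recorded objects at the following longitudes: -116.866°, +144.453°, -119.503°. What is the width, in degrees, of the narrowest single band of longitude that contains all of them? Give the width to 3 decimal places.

Sort the longitudes: -119.503°, -116.866°, +144.453°.
Eastward gaps between consecutive values (wrapping around): 2.637°, 261.319°, 96.044°.
Largest gap = 261.319° ⇒ minimal covering band is its complement: 360° − 261.319° = 98.681°.
Band runs from +144.453° eastward to -116.866°, crossing the antimeridian.

98.681°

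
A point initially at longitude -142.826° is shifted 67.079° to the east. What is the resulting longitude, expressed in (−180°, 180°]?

-75.747°

Start at -142.826°; shift +67.079° → -75.747°.
-75.747° already lies in (−180°, 180°].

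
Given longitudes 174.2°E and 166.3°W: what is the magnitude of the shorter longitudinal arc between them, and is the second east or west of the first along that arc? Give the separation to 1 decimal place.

19.5° east

Raw difference: -166.3 − 174.2 = -340.5°.
Normalise into (−180°, 180°]: -340.5° + 360° = 19.5°.
Positive ⇒ the second point lies to the east; separation 19.5°.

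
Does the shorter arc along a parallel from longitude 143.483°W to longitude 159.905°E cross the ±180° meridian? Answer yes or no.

Yes

Naïve |159.905 − -143.483| = 303.388° > 180°, so the shorter arc goes the other way round — across 180°.
Signed shortest Δλ = ((159.905 − -143.483 + 180) mod 360) − 180 = -56.612°.
Going west by 56.612° from -143.483° passes through 180° before reaching +159.905°.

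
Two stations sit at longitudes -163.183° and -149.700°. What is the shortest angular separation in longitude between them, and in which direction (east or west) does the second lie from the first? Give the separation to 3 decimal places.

13.483° east

Raw difference: -149.700 − -163.183 = 13.483°.
Normalise into (−180°, 180°]: 13.483° stays 13.483°.
Positive ⇒ the second point lies to the east; separation 13.483°.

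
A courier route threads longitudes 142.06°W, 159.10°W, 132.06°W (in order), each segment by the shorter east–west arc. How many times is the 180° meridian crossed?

Leg 1: -142.06° → -159.10°, shortest Δλ = -17.04° (west) — does not cross 180°.
Leg 2: -159.10° → -132.06°, shortest Δλ = 27.04° (east) — does not cross 180°.
Total crossings: 0.

0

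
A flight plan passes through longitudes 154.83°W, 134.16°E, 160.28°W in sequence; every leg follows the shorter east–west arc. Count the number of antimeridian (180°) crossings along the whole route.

Leg 1: -154.83° → +134.16°, shortest Δλ = -71.01° (west) — crosses 180°.
Leg 2: +134.16° → -160.28°, shortest Δλ = 65.56° (east) — crosses 180°.
Total crossings: 2.

2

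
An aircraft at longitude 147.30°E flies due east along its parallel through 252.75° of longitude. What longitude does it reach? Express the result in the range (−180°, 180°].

Start at +147.30°; shift +252.75° → +400.05°.
+400.05° lies outside (−180°, 180°]; subtract 360° → +40.05°.

40.05°E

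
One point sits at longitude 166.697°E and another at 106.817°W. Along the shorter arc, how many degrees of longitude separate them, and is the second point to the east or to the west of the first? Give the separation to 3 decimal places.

86.486° east

Raw difference: -106.817 − 166.697 = -273.514°.
Normalise into (−180°, 180°]: -273.514° + 360° = 86.486°.
Positive ⇒ the second point lies to the east; separation 86.486°.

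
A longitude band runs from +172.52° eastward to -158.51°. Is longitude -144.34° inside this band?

Band width going east from +172.52° to -158.51°: ((-158.51 − 172.52) mod 360) = 28.97°.
Offset of -144.34° east of the west edge: ((-144.34 − 172.52) mod 360) = 43.14°.
43.14° > 28.97° ⇒ outside.

No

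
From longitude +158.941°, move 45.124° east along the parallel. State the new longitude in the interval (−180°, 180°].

-155.935°

Start at +158.941°; shift +45.124° → +204.065°.
+204.065° lies outside (−180°, 180°]; subtract 360° → -155.935°.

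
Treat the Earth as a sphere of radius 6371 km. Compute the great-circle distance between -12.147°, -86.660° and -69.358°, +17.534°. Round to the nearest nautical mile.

Δλ = 17.534 − -86.660 = 104.194°.
Δφ = -69.358 − -12.147 = -57.211°.
a = sin²(Δφ/2) + cos φ₁ · cos φ₂ · sin²(Δλ/2) = 0.443797.
c = 2·atan2(√a, √(1−a)) = 1.45815 rad → d = 6371·c ≈ 9289.89 km ≈ 5016.14 nmi.

5016 nmi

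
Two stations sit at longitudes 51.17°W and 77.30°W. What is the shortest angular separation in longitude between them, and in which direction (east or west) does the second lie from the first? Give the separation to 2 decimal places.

Raw difference: -77.30 − -51.17 = -26.13°.
Normalise into (−180°, 180°]: -26.13° stays -26.13°.
Negative ⇒ the second point lies to the west; separation 26.13°.

26.13° west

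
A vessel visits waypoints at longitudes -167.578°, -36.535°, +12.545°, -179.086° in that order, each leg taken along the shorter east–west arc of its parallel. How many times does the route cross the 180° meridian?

1

Leg 1: -167.578° → -36.535°, shortest Δλ = 131.043° (east) — does not cross 180°.
Leg 2: -36.535° → +12.545°, shortest Δλ = 49.08° (east) — does not cross 180°.
Leg 3: +12.545° → -179.086°, shortest Δλ = 168.369° (east) — crosses 180°.
Total crossings: 1.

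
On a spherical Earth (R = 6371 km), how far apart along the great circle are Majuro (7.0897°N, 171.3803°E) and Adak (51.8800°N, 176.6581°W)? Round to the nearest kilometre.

5100 km

Δλ = -176.6581 − 171.3803 = -348.0384°; wrapped into (−180°, 180°]: 11.9616°.
Δφ = 51.8800 − 7.0897 = 44.7903°.
a = sin²(Δφ/2) + cos φ₁ · cos φ₂ · sin²(Δλ/2) = 0.151806.
c = 2·atan2(√a, √(1−a)) = 0.80044 rad → d = 6371·c ≈ 5099.62 km.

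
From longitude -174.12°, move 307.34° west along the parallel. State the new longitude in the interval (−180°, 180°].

-121.46°

Start at -174.12°; shift −307.34° → -481.46°.
-481.46° lies outside (−180°, 180°]; add 360° → -121.46°.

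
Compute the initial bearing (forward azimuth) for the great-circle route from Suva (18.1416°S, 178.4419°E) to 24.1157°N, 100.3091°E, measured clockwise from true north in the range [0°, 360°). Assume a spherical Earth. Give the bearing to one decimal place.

296.6°

Δλ = 100.3091 − 178.4419 = -78.1328°.
θ = atan2( sin Δλ · cos φ₂ , cos φ₁ · sin φ₂ − sin φ₁ · cos φ₂ · cos Δλ )
  = atan2(-0.89321, 0.44671) = -63.430° → normalised to [0°, 360°): 296.570°.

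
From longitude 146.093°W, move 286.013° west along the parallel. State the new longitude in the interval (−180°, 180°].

Start at -146.093°; shift −286.013° → -432.106°.
-432.106° lies outside (−180°, 180°]; add 360° → -72.106°.

72.106°W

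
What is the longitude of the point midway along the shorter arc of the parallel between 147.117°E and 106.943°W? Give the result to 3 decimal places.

Signed shortest Δλ from +147.117° to -106.943° is +105.940°.
Midpoint longitude = +147.117° + (+105.940°)/2 = +147.117° + 52.970° = +200.087°.
Normalise into (−180°, 180°]: -159.913°.
(The naïve average (+147.117 + -106.943)/2 = 20.087° is on the wrong side of the globe.)

159.913°W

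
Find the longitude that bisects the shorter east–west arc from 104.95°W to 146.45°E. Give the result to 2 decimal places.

159.25°W

Signed shortest Δλ from -104.95° to +146.45° is -108.60°.
Midpoint longitude = -104.95° + (-108.60°)/2 = -104.95° − 54.30° = -159.25°.
(The naïve average (-104.95 + +146.45)/2 = 20.75° is on the wrong side of the globe.)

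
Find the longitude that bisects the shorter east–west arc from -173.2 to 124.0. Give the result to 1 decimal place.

Signed shortest Δλ from -173.2° to +124.0° is -62.8°.
Midpoint longitude = -173.2° + (-62.8°)/2 = -173.2° − 31.4° = -204.6°.
Normalise into (−180°, 180°]: +155.4°.
(The naïve average (-173.2 + +124.0)/2 = -24.6° is on the wrong side of the globe.)

+155.4°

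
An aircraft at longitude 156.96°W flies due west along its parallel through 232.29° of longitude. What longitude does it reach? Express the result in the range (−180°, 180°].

29.25°W

Start at -156.96°; shift −232.29° → -389.25°.
-389.25° lies outside (−180°, 180°]; add 360° → -29.25°.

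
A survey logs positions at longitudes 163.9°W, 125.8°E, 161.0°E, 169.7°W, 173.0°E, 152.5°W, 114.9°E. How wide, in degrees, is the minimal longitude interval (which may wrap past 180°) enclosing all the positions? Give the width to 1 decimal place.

92.6°

Sort the longitudes: -169.7°, -163.9°, -152.5°, +114.9°, +125.8°, +161.0°, +173.0°.
Eastward gaps between consecutive values (wrapping around): 5.8°, 11.4°, 267.4°, 10.9°, 35.2°, 12.0°, 17.3°.
Largest gap = 267.4° ⇒ minimal covering band is its complement: 360° − 267.4° = 92.6°.
Band runs from +114.9° eastward to -152.5°, crossing the antimeridian.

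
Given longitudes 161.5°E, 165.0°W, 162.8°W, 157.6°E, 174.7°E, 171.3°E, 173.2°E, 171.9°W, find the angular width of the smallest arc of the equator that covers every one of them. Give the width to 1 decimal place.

39.6°

Sort the longitudes: -171.9°, -165.0°, -162.8°, +157.6°, +161.5°, +171.3°, +173.2°, +174.7°.
Eastward gaps between consecutive values (wrapping around): 6.9°, 2.2°, 320.4°, 3.9°, 9.8°, 1.9°, 1.5°, 13.4°.
Largest gap = 320.4° ⇒ minimal covering band is its complement: 360° − 320.4° = 39.6°.
Band runs from +157.6° eastward to -162.8°, crossing the antimeridian.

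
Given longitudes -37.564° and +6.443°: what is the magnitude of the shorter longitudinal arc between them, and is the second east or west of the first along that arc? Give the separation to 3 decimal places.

Raw difference: 6.443 − -37.564 = 44.007°.
Normalise into (−180°, 180°]: 44.007° stays 44.007°.
Positive ⇒ the second point lies to the east; separation 44.007°.

44.007° east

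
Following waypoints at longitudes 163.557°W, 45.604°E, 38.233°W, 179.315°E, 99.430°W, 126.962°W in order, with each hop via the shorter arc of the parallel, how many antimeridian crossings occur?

Leg 1: -163.557° → +45.604°, shortest Δλ = -150.839° (west) — crosses 180°.
Leg 2: +45.604° → -38.233°, shortest Δλ = -83.837° (west) — does not cross 180°.
Leg 3: -38.233° → +179.315°, shortest Δλ = -142.452° (west) — crosses 180°.
Leg 4: +179.315° → -99.430°, shortest Δλ = 81.255° (east) — crosses 180°.
Leg 5: -99.430° → -126.962°, shortest Δλ = -27.532° (west) — does not cross 180°.
Total crossings: 3.

3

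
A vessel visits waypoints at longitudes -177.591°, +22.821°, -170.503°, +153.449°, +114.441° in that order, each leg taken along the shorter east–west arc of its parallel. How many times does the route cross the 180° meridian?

Leg 1: -177.591° → +22.821°, shortest Δλ = -159.588° (west) — crosses 180°.
Leg 2: +22.821° → -170.503°, shortest Δλ = 166.676° (east) — crosses 180°.
Leg 3: -170.503° → +153.449°, shortest Δλ = -36.048° (west) — crosses 180°.
Leg 4: +153.449° → +114.441°, shortest Δλ = -39.008° (west) — does not cross 180°.
Total crossings: 3.

3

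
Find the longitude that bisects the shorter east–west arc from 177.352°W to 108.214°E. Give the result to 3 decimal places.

145.431°E

Signed shortest Δλ from -177.352° to +108.214° is -74.434°.
Midpoint longitude = -177.352° + (-74.434°)/2 = -177.352° − 37.217° = -214.569°.
Normalise into (−180°, 180°]: +145.431°.
(The naïve average (-177.352 + +108.214)/2 = -34.569° is on the wrong side of the globe.)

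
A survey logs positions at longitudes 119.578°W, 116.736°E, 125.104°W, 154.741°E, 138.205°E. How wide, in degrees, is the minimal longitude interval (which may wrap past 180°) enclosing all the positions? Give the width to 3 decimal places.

123.686°

Sort the longitudes: -125.104°, -119.578°, +116.736°, +138.205°, +154.741°.
Eastward gaps between consecutive values (wrapping around): 5.526°, 236.314°, 21.469°, 16.536°, 80.155°.
Largest gap = 236.314° ⇒ minimal covering band is its complement: 360° − 236.314° = 123.686°.
Band runs from +116.736° eastward to -119.578°, crossing the antimeridian.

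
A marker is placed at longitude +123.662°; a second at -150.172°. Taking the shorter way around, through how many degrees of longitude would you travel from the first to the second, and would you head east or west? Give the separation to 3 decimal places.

Raw difference: -150.172 − 123.662 = -273.834°.
Normalise into (−180°, 180°]: -273.834° + 360° = 86.166°.
Positive ⇒ the second point lies to the east; separation 86.166°.

86.166° east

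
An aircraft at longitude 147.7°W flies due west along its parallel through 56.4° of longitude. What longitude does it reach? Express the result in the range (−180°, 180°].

155.9°E

Start at -147.7°; shift −56.4° → -204.1°.
-204.1° lies outside (−180°, 180°]; add 360° → +155.9°.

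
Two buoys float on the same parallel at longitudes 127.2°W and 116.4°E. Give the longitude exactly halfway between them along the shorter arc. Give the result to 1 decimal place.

Signed shortest Δλ from -127.2° to +116.4° is -116.4°.
Midpoint longitude = -127.2° + (-116.4°)/2 = -127.2° − 58.2° = -185.4°.
Normalise into (−180°, 180°]: +174.6°.
(The naïve average (-127.2 + +116.4)/2 = -5.4° is on the wrong side of the globe.)

174.6°E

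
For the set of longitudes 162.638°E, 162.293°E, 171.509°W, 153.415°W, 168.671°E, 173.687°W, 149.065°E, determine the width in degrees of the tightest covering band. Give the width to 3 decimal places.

57.520°

Sort the longitudes: -173.687°, -171.509°, -153.415°, +149.065°, +162.293°, +162.638°, +168.671°.
Eastward gaps between consecutive values (wrapping around): 2.178°, 18.094°, 302.480°, 13.228°, 0.345°, 6.033°, 17.642°.
Largest gap = 302.480° ⇒ minimal covering band is its complement: 360° − 302.480° = 57.520°.
Band runs from +149.065° eastward to -153.415°, crossing the antimeridian.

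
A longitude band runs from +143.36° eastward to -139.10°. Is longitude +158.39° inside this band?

Band width going east from +143.36° to -139.10°: ((-139.10 − 143.36) mod 360) = 77.54°.
Offset of +158.39° east of the west edge: ((158.39 − 143.36) mod 360) = 15.03°.
15.03° ≤ 77.54° ⇒ inside.

Yes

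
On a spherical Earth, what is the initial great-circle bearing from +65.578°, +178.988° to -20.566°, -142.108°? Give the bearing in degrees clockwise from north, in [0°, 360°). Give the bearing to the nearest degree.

144°

Δλ = -142.108 − 178.988 = -321.096°; wrapped into (−180°, 180°]: 38.904°.
θ = atan2( sin Δλ · cos φ₂ , cos φ₁ · sin φ₂ − sin φ₁ · cos φ₂ · cos Δλ )
  = atan2(0.58799, -0.80865) = 143.978° → normalised to [0°, 360°): 143.978°.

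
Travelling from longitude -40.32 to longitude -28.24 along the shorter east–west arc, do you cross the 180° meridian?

No

Signed shortest Δλ = ((-28.24 − -40.32 + 180) mod 360) − 180 = 12.08°.
Going east by 12.08° from -40.32° reaches -28.24° without touching 180°.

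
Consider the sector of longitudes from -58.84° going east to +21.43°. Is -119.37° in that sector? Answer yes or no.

Band width going east from -58.84° to +21.43°: ((21.43 − -58.84) mod 360) = 80.27°.
Offset of -119.37° east of the west edge: ((-119.37 − -58.84) mod 360) = 299.47°.
299.47° > 80.27° ⇒ outside.

No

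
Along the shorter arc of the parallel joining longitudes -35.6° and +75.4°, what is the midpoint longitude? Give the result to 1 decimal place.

Signed shortest Δλ from -35.6° to +75.4° is +111.0°.
Midpoint longitude = -35.6° + (+111.0°)/2 = -35.6° + 55.5° = +19.9°.

+19.9°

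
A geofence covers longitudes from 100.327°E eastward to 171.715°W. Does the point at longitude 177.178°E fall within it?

Band width going east from +100.327° to -171.715°: ((-171.715 − 100.327) mod 360) = 87.958°.
Offset of +177.178° east of the west edge: ((177.178 − 100.327) mod 360) = 76.851°.
76.851° ≤ 87.958° ⇒ inside.

Yes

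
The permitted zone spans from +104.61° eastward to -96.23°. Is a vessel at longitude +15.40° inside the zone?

No

Band width going east from +104.61° to -96.23°: ((-96.23 − 104.61) mod 360) = 159.16°.
Offset of +15.40° east of the west edge: ((15.40 − 104.61) mod 360) = 270.79°.
270.79° > 159.16° ⇒ outside.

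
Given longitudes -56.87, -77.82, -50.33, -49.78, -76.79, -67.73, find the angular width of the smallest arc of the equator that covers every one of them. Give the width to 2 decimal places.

28.04°

Sort the longitudes: -77.82°, -76.79°, -67.73°, -56.87°, -50.33°, -49.78°.
Eastward gaps between consecutive values (wrapping around): 1.03°, 9.06°, 10.86°, 6.54°, 0.55°, 331.96°.
Largest gap = 331.96° ⇒ minimal covering band is its complement: 360° − 331.96° = 28.04°.
Band runs from -77.82° eastward to -49.78°.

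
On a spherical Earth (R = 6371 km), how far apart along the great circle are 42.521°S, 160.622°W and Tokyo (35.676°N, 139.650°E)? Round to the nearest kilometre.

10597 km

Δλ = 139.650 − -160.622 = 300.272°; wrapped into (−180°, 180°]: -59.728°.
Δφ = 35.676 − -42.521 = 78.197°.
a = sin²(Δφ/2) + cos φ₁ · cos φ₂ · sin²(Δλ/2) = 0.546175.
c = 2·atan2(√a, √(1−a)) = 1.66328 rad → d = 6371·c ≈ 10596.74 km.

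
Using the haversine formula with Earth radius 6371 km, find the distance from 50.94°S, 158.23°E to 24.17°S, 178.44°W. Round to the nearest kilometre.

Δλ = -178.44 − 158.23 = -336.67°; wrapped into (−180°, 180°]: 23.33°.
Δφ = -24.17 − -50.94 = 26.77°.
a = sin²(Δφ/2) + cos φ₁ · cos φ₂ · sin²(Δλ/2) = 0.077091.
c = 2·atan2(√a, √(1−a)) = 0.56270 rad → d = 6371·c ≈ 3584.96 km.

3585 km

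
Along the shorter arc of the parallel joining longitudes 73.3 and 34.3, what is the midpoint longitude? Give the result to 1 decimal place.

Signed shortest Δλ from +73.3° to +34.3° is -39.0°.
Midpoint longitude = +73.3° + (-39.0°)/2 = +73.3° − 19.5° = +53.8°.

+53.8°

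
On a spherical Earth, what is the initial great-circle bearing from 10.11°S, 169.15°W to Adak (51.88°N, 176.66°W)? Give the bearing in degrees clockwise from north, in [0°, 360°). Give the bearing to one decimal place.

Δλ = -176.66 − -169.15 = -7.51°.
θ = atan2( sin Δλ · cos φ₂ , cos φ₁ · sin φ₂ − sin φ₁ · cos φ₂ · cos Δλ )
  = atan2(-0.08068, 0.88194) = -5.227° → normalised to [0°, 360°): 354.773°.

354.8°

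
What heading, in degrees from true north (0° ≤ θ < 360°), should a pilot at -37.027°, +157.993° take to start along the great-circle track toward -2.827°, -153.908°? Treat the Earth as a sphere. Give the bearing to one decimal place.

Δλ = -153.908 − 157.993 = -311.901°; wrapped into (−180°, 180°]: 48.099°.
θ = atan2( sin Δλ · cos φ₂ , cos φ₁ · sin φ₂ − sin φ₁ · cos φ₂ · cos Δλ )
  = atan2(0.74339, 0.36231) = 64.017° → normalised to [0°, 360°): 64.017°.

64.0°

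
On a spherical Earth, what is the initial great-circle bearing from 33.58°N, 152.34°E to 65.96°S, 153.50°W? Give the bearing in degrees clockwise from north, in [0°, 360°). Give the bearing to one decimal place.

Δλ = -153.50 − 152.34 = -305.84°; wrapped into (−180°, 180°]: 54.16°.
θ = atan2( sin Δλ · cos φ₂ , cos φ₁ · sin φ₂ − sin φ₁ · cos φ₂ · cos Δλ )
  = atan2(0.33024, -0.89278) = 159.701° → normalised to [0°, 360°): 159.701°.

159.7°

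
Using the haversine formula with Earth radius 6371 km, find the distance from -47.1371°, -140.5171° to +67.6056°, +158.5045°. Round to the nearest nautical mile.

7415 nmi

Δλ = 158.5045 − -140.5171 = 299.0216°; wrapped into (−180°, 180°]: -60.9784°.
Δφ = 67.6056 − -47.1371 = 114.7427°.
a = sin²(Δφ/2) + cos φ₁ · cos φ₂ · sin²(Δλ/2) = 0.775988.
c = 2·atan2(√a, √(1−a)) = 2.15553 rad → d = 6371·c ≈ 13732.87 km ≈ 7415.16 nmi.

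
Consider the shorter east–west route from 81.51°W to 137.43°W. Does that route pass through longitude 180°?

Signed shortest Δλ = ((-137.43 − -81.51 + 180) mod 360) − 180 = -55.92°.
Going west by 55.92° from -81.51° reaches -137.43° without touching 180°.

No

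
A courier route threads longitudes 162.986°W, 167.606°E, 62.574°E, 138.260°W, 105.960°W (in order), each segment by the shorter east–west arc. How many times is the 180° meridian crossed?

Leg 1: -162.986° → +167.606°, shortest Δλ = -29.408° (west) — crosses 180°.
Leg 2: +167.606° → +62.574°, shortest Δλ = -105.032° (west) — does not cross 180°.
Leg 3: +62.574° → -138.260°, shortest Δλ = 159.166° (east) — crosses 180°.
Leg 4: -138.260° → -105.960°, shortest Δλ = 32.3° (east) — does not cross 180°.
Total crossings: 2.

2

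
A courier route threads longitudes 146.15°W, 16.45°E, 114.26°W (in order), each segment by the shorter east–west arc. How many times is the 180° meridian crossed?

Leg 1: -146.15° → +16.45°, shortest Δλ = 162.6° (east) — does not cross 180°.
Leg 2: +16.45° → -114.26°, shortest Δλ = -130.71° (west) — does not cross 180°.
Total crossings: 0.

0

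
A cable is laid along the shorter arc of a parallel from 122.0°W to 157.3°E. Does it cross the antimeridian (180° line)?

Naïve |157.3 − -122.0| = 279.3° > 180°, so the shorter arc goes the other way round — across 180°.
Signed shortest Δλ = ((157.3 − -122.0 + 180) mod 360) − 180 = -80.7°.
Going west by 80.7° from -122.0° passes through 180° before reaching +157.3°.

Yes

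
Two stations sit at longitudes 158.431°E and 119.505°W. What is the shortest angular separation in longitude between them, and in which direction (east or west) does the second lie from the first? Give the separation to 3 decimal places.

82.064° east

Raw difference: -119.505 − 158.431 = -277.936°.
Normalise into (−180°, 180°]: -277.936° + 360° = 82.064°.
Positive ⇒ the second point lies to the east; separation 82.064°.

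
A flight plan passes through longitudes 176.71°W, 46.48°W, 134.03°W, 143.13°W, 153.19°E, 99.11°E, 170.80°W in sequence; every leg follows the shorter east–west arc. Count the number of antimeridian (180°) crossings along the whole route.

Leg 1: -176.71° → -46.48°, shortest Δλ = 130.23° (east) — does not cross 180°.
Leg 2: -46.48° → -134.03°, shortest Δλ = -87.55° (west) — does not cross 180°.
Leg 3: -134.03° → -143.13°, shortest Δλ = -9.1° (west) — does not cross 180°.
Leg 4: -143.13° → +153.19°, shortest Δλ = -63.68° (west) — crosses 180°.
Leg 5: +153.19° → +99.11°, shortest Δλ = -54.08° (west) — does not cross 180°.
Leg 6: +99.11° → -170.80°, shortest Δλ = 90.09° (east) — crosses 180°.
Total crossings: 2.

2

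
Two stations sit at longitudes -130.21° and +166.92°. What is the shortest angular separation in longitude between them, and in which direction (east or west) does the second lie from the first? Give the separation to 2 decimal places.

Raw difference: 166.92 − -130.21 = 297.13°.
Normalise into (−180°, 180°]: 297.13° − 360° = -62.87°.
Negative ⇒ the second point lies to the west; separation 62.87°.

62.87° west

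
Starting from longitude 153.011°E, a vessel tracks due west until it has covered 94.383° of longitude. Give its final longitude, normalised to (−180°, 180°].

Start at +153.011°; shift −94.383° → +58.628°.
+58.628° already lies in (−180°, 180°].

58.628°E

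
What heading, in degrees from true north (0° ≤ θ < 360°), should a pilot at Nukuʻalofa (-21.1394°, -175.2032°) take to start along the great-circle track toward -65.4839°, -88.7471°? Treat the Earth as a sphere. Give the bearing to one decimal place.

153.7°

Δλ = -88.7471 − -175.2032 = 86.4561°.
θ = atan2( sin Δλ · cos φ₂ , cos φ₁ · sin φ₂ − sin φ₁ · cos φ₂ · cos Δλ )
  = atan2(0.41416, -0.83937) = 153.738° → normalised to [0°, 360°): 153.738°.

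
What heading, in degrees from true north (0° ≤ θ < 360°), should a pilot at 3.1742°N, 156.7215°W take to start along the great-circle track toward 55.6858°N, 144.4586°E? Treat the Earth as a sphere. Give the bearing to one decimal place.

Δλ = 144.4586 − -156.7215 = 301.1801°; wrapped into (−180°, 180°]: -58.8199°.
θ = atan2( sin Δλ · cos φ₂ , cos φ₁ · sin φ₂ − sin φ₁ · cos φ₂ · cos Δλ )
  = atan2(-0.48230, 0.80853) = -30.816° → normalised to [0°, 360°): 329.184°.

329.2°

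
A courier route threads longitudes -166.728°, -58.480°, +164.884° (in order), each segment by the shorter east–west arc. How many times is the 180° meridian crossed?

1

Leg 1: -166.728° → -58.480°, shortest Δλ = 108.248° (east) — does not cross 180°.
Leg 2: -58.480° → +164.884°, shortest Δλ = -136.636° (west) — crosses 180°.
Total crossings: 1.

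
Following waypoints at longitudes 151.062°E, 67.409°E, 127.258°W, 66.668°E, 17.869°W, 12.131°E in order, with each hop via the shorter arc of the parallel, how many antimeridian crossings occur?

2

Leg 1: +151.062° → +67.409°, shortest Δλ = -83.653° (west) — does not cross 180°.
Leg 2: +67.409° → -127.258°, shortest Δλ = 165.333° (east) — crosses 180°.
Leg 3: -127.258° → +66.668°, shortest Δλ = -166.074° (west) — crosses 180°.
Leg 4: +66.668° → -17.869°, shortest Δλ = -84.537° (west) — does not cross 180°.
Leg 5: -17.869° → +12.131°, shortest Δλ = 30.0° (east) — does not cross 180°.
Total crossings: 2.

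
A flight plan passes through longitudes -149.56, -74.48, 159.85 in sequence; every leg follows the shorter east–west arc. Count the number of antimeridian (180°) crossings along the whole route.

1

Leg 1: -149.56° → -74.48°, shortest Δλ = 75.08° (east) — does not cross 180°.
Leg 2: -74.48° → +159.85°, shortest Δλ = -125.67° (west) — crosses 180°.
Total crossings: 1.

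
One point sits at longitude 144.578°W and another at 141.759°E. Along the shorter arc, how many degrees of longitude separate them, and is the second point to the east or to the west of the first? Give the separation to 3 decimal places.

Raw difference: 141.759 − -144.578 = 286.337°.
Normalise into (−180°, 180°]: 286.337° − 360° = -73.663°.
Negative ⇒ the second point lies to the west; separation 73.663°.

73.663° west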